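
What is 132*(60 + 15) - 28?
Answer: 9872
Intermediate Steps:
132*(60 + 15) - 28 = 132*75 - 28 = 9900 - 28 = 9872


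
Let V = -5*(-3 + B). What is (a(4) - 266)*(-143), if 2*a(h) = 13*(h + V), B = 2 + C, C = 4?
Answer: 96525/2 ≈ 48263.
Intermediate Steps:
B = 6 (B = 2 + 4 = 6)
V = -15 (V = -5*(-3 + 6) = -5*3 = -15)
a(h) = -195/2 + 13*h/2 (a(h) = (13*(h - 15))/2 = (13*(-15 + h))/2 = (-195 + 13*h)/2 = -195/2 + 13*h/2)
(a(4) - 266)*(-143) = ((-195/2 + (13/2)*4) - 266)*(-143) = ((-195/2 + 26) - 266)*(-143) = (-143/2 - 266)*(-143) = -675/2*(-143) = 96525/2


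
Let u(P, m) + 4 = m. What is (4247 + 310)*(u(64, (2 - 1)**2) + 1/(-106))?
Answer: -1453683/106 ≈ -13714.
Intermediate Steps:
u(P, m) = -4 + m
(4247 + 310)*(u(64, (2 - 1)**2) + 1/(-106)) = (4247 + 310)*((-4 + (2 - 1)**2) + 1/(-106)) = 4557*((-4 + 1**2) - 1/106) = 4557*((-4 + 1) - 1/106) = 4557*(-3 - 1/106) = 4557*(-319/106) = -1453683/106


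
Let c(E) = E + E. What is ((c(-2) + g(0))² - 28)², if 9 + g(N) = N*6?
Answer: 19881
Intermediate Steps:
c(E) = 2*E
g(N) = -9 + 6*N (g(N) = -9 + N*6 = -9 + 6*N)
((c(-2) + g(0))² - 28)² = ((2*(-2) + (-9 + 6*0))² - 28)² = ((-4 + (-9 + 0))² - 28)² = ((-4 - 9)² - 28)² = ((-13)² - 28)² = (169 - 28)² = 141² = 19881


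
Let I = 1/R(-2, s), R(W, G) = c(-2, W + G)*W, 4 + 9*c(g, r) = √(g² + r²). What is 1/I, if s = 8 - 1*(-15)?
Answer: 8/9 - 2*√445/9 ≈ -3.7989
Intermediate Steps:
s = 23 (s = 8 + 15 = 23)
c(g, r) = -4/9 + √(g² + r²)/9
R(W, G) = W*(-4/9 + √(4 + (G + W)²)/9) (R(W, G) = (-4/9 + √((-2)² + (W + G)²)/9)*W = (-4/9 + √(4 + (G + W)²)/9)*W = W*(-4/9 + √(4 + (G + W)²)/9))
I = 1/(8/9 - 2*√445/9) (I = 1/((⅑)*(-2)*(-4 + √(4 + (23 - 2)²))) = 1/((⅑)*(-2)*(-4 + √(4 + 21²))) = 1/((⅑)*(-2)*(-4 + √(4 + 441))) = 1/((⅑)*(-2)*(-4 + √445)) = 1/(8/9 - 2*√445/9) ≈ -0.26323)
1/I = 1/(-6/143 - 3*√445/286)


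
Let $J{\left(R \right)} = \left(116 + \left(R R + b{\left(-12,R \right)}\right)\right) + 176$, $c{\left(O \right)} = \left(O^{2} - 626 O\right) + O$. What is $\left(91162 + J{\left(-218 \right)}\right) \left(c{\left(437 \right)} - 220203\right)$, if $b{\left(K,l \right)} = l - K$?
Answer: $-41958963148$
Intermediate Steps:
$c{\left(O \right)} = O^{2} - 625 O$
$J{\left(R \right)} = 304 + R + R^{2}$ ($J{\left(R \right)} = \left(116 + \left(R R + \left(R - -12\right)\right)\right) + 176 = \left(116 + \left(R^{2} + \left(R + 12\right)\right)\right) + 176 = \left(116 + \left(R^{2} + \left(12 + R\right)\right)\right) + 176 = \left(116 + \left(12 + R + R^{2}\right)\right) + 176 = \left(128 + R + R^{2}\right) + 176 = 304 + R + R^{2}$)
$\left(91162 + J{\left(-218 \right)}\right) \left(c{\left(437 \right)} - 220203\right) = \left(91162 + \left(304 - 218 + \left(-218\right)^{2}\right)\right) \left(437 \left(-625 + 437\right) - 220203\right) = \left(91162 + \left(304 - 218 + 47524\right)\right) \left(437 \left(-188\right) - 220203\right) = \left(91162 + 47610\right) \left(-82156 - 220203\right) = 138772 \left(-302359\right) = -41958963148$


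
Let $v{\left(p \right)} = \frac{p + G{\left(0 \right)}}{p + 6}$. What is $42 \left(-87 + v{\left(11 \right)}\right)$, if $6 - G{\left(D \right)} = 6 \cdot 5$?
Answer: $- \frac{62664}{17} \approx -3686.1$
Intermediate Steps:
$G{\left(D \right)} = -24$ ($G{\left(D \right)} = 6 - 6 \cdot 5 = 6 - 30 = -24$)
$v{\left(p \right)} = \frac{-24 + p}{6 + p}$ ($v{\left(p \right)} = \frac{p - 24}{p + 6} = \frac{-24 + p}{6 + p}$)
$42 \left(-87 + v{\left(11 \right)}\right) = 42 \left(-87 + \frac{-24 + 11}{6 + 11}\right) = 42 \left(-87 + \frac{1}{17} \left(-13\right)\right) = 42 \left(-87 - \frac{13}{17}\right) = 42 \left(- \frac{1492}{17}\right) = - \frac{62664}{17}$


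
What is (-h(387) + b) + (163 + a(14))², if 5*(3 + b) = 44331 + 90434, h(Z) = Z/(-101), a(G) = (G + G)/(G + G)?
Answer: 5438833/101 ≈ 53850.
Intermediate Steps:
a(G) = 1 (a(G) = (2*G)/((2*G)) = (2*G)*(1/(2*G)) = 1)
h(Z) = -Z/101 (h(Z) = Z*(-1/101) = -Z/101)
b = 26950 (b = -3 + (44331 + 90434)/5 = -3 + (⅕)*134765 = -3 + 26953 = 26950)
(-h(387) + b) + (163 + a(14))² = (-(-1)*387/101 + 26950) + (163 + 1)² = (-1*(-387/101) + 26950) + 164² = (387/101 + 26950) + 26896 = 2722337/101 + 26896 = 5438833/101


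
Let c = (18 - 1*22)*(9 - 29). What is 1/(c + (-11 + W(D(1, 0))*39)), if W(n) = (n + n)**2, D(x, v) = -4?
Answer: 1/2565 ≈ 0.00038986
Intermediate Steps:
W(n) = 4*n**2 (W(n) = (2*n)**2 = 4*n**2)
c = 80 (c = (18 - 22)*(-20) = -4*(-20) = 80)
1/(c + (-11 + W(D(1, 0))*39)) = 1/(80 + (-11 + (4*(-4)**2)*39)) = 1/(80 + (-11 + (4*16)*39)) = 1/(80 + (-11 + 64*39)) = 1/(80 + (-11 + 2496)) = 1/(80 + 2485) = 1/2565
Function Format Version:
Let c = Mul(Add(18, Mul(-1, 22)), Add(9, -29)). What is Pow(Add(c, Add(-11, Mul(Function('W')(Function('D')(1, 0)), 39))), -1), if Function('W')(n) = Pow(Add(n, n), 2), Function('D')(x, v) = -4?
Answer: Rational(1, 2565) ≈ 0.00038986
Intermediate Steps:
Function('W')(n) = Mul(4, Pow(n, 2)) (Function('W')(n) = Pow(Mul(2, n), 2) = Mul(4, Pow(n, 2)))
c = 80 (c = Mul(Add(18, -22), -20) = Mul(-4, -20) = 80)
Pow(Add(c, Add(-11, Mul(Function('W')(Function('D')(1, 0)), 39))), -1) = Pow(Add(80, Add(-11, Mul(Mul(4, Pow(-4, 2)), 39))), -1) = Pow(Add(80, Add(-11, Mul(Mul(4, 16), 39))), -1) = Pow(Add(80, Add(-11, Mul(64, 39))), -1) = Pow(Add(80, Add(-11, 2496)), -1) = Pow(Add(80, 2485), -1) = Pow(2565, -1) = Rational(1, 2565)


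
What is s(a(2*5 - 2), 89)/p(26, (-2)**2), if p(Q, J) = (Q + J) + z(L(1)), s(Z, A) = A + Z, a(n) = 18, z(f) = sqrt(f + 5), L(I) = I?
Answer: 535/149 - 107*sqrt(6)/894 ≈ 3.2974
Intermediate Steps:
z(f) = sqrt(5 + f)
p(Q, J) = J + Q + sqrt(6) (p(Q, J) = (Q + J) + sqrt(5 + 1) = (J + Q) + sqrt(6) = J + Q + sqrt(6))
s(a(2*5 - 2), 89)/p(26, (-2)**2) = (89 + 18)/((-2)**2 + 26 + sqrt(6)) = 107/(4 + 26 + sqrt(6)) = 107/(30 + sqrt(6))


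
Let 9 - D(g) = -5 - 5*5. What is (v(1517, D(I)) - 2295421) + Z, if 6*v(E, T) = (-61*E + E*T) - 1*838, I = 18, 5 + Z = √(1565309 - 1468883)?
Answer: -2301128 + 3*√10714 ≈ -2.3008e+6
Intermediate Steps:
Z = -5 + 3*√10714 (Z = -5 + √(1565309 - 1468883) = -5 + √96426 = -5 + 3*√10714 ≈ 305.53)
D(g) = 39 (D(g) = 9 - (-5 - 5*5) = 9 - (-5 - 25) = 9 - 1*(-30) = 9 + 30 = 39)
v(E, T) = -419/3 - 61*E/6 + E*T/6 (v(E, T) = ((-61*E + E*T) - 1*838)/6 = ((-61*E + E*T) - 838)/6 = (-838 - 61*E + E*T)/6 = -419/3 - 61*E/6 + E*T/6)
(v(1517, D(I)) - 2295421) + Z = ((-419/3 - 61/6*1517 + (⅙)*1517*39) - 2295421) + (-5 + 3*√10714) = ((-419/3 - 92537/6 + 19721/2) - 2295421) + (-5 + 3*√10714) = (-5702 - 2295421) + (-5 + 3*√10714) = -2301123 + (-5 + 3*√10714) = -2301128 + 3*√10714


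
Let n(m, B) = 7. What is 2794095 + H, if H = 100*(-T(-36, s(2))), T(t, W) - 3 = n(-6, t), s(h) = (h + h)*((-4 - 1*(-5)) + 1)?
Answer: 2793095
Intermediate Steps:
s(h) = 4*h (s(h) = (2*h)*((-4 + 5) + 1) = (2*h)*(1 + 1) = (2*h)*2 = 4*h)
T(t, W) = 10 (T(t, W) = 3 + 7 = 10)
H = -1000 (H = 100*(-1*10) = 100*(-10) = -1000)
2794095 + H = 2794095 - 1000 = 2793095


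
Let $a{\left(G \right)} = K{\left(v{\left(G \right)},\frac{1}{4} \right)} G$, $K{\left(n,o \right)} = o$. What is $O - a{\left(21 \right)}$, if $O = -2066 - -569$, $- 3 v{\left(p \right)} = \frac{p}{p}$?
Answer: $- \frac{6009}{4} \approx -1502.3$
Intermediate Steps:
$v{\left(p \right)} = - \frac{1}{3}$ ($v{\left(p \right)} = - \frac{p \frac{1}{p}}{3} = \left(- \frac{1}{3}\right) 1 = - \frac{1}{3}$)
$O = -1497$ ($O = -2066 + 569 = -1497$)
$a{\left(G \right)} = \frac{G}{4}$
$O - a{\left(21 \right)} = -1497 - \frac{1}{4} \cdot 21 = -1497 - \frac{21}{4} = - \frac{6009}{4}$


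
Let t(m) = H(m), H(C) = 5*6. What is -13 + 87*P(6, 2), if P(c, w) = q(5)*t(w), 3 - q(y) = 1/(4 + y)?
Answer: 7527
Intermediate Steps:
H(C) = 30
t(m) = 30
q(y) = 3 - 1/(4 + y)
P(c, w) = 260/3 (P(c, w) = ((11 + 3*5)/(4 + 5))*30 = ((11 + 15)/9)*30 = ((⅑)*26)*30 = (26/9)*30 = 260/3)
-13 + 87*P(6, 2) = -13 + 87*(260/3) = -13 + 7540 = 7527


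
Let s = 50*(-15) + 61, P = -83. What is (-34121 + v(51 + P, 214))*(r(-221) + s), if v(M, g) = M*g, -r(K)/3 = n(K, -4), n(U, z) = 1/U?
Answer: 6238185754/221 ≈ 2.8227e+7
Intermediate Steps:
r(K) = -3/K
s = -689 (s = -750 + 61 = -689)
(-34121 + v(51 + P, 214))*(r(-221) + s) = (-34121 + (51 - 83)*214)*(-3/(-221) - 689) = (-34121 - 32*214)*(-3*(-1/221) - 689) = (-34121 - 6848)*(3/221 - 689) = -40969*(-152266/221) = 6238185754/221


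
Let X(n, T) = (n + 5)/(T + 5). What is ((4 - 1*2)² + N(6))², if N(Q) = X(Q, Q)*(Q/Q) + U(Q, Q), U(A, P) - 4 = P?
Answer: 225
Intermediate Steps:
X(n, T) = (5 + n)/(5 + T)
U(A, P) = 4 + P
N(Q) = 5 + Q (N(Q) = ((5 + Q)/(5 + Q))*(Q/Q) + (4 + Q) = 1*1 + (4 + Q) = 1 + (4 + Q) = 5 + Q)
((4 - 1*2)² + N(6))² = ((4 - 1*2)² + (5 + 6))² = ((4 - 2)² + 11)² = (2² + 11)² = (4 + 11)² = 15² = 225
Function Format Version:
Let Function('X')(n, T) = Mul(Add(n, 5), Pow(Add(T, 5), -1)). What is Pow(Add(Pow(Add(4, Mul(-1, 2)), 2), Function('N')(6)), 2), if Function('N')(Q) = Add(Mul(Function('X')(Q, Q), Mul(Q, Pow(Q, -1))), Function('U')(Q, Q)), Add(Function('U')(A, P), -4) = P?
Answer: 225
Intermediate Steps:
Function('X')(n, T) = Mul(Pow(Add(5, T), -1), Add(5, n)) (Function('X')(n, T) = Mul(Add(5, n), Pow(Add(5, T), -1)) = Mul(Pow(Add(5, T), -1), Add(5, n)))
Function('U')(A, P) = Add(4, P)
Function('N')(Q) = Add(5, Q) (Function('N')(Q) = Add(Mul(Mul(Pow(Add(5, Q), -1), Add(5, Q)), Mul(Q, Pow(Q, -1))), Add(4, Q)) = Add(Mul(1, 1), Add(4, Q)) = Add(1, Add(4, Q)) = Add(5, Q))
Pow(Add(Pow(Add(4, Mul(-1, 2)), 2), Function('N')(6)), 2) = Pow(Add(Pow(Add(4, Mul(-1, 2)), 2), Add(5, 6)), 2) = Pow(Add(Pow(Add(4, -2), 2), 11), 2) = Pow(Add(Pow(2, 2), 11), 2) = Pow(Add(4, 11), 2) = Pow(15, 2) = 225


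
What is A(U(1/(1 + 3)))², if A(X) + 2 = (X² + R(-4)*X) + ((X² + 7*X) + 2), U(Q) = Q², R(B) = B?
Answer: 625/16384 ≈ 0.038147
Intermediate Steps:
A(X) = 2*X² + 3*X (A(X) = -2 + ((X² - 4*X) + ((X² + 7*X) + 2)) = -2 + ((X² - 4*X) + (2 + X² + 7*X)) = -2 + (2 + 2*X² + 3*X) = 2*X² + 3*X)
A(U(1/(1 + 3)))² = ((1/(1 + 3))²*(3 + 2*(1/(1 + 3))²))² = ((1/4)²*(3 + 2*(1/4)²))² = ((¼)²*(3 + 2*(¼)²))² = ((3 + 2*(1/16))/16)² = ((3 + ⅛)/16)² = ((1/16)*(25/8))² = (25/128)² = 625/16384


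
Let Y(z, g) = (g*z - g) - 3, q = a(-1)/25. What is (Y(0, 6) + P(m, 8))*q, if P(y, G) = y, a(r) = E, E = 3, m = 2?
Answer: -21/25 ≈ -0.84000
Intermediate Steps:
a(r) = 3
q = 3/25 ≈ 0.12000
Y(z, g) = -3 - g + g*z (Y(z, g) = (-g + g*z) - 3 = -3 - g + g*z)
(Y(0, 6) + P(m, 8))*q = ((-3 - 1*6 + 6*0) + 2)*(3/25) = ((-3 - 6 + 0) + 2)*(3/25) = (-9 + 2)*(3/25) = -7*3/25 = -21/25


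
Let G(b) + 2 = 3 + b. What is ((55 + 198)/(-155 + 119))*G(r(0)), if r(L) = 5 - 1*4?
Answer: -253/18 ≈ -14.056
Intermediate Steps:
r(L) = 1 (r(L) = 5 - 4 = 1)
G(b) = 1 + b (G(b) = -2 + (3 + b) = 1 + b)
((55 + 198)/(-155 + 119))*G(r(0)) = ((55 + 198)/(-155 + 119))*(1 + 1) = (253/(-36))*2 = (253*(-1/36))*2 = -253/36*2 = -253/18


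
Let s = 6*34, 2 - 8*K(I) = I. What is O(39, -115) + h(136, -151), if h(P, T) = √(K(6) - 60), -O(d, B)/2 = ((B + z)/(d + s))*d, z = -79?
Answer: 5044/81 + 11*I*√2/2 ≈ 62.272 + 7.7782*I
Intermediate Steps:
K(I) = ¼ - I/8
s = 204
O(d, B) = -2*d*(-79 + B)/(204 + d) (O(d, B) = -2*(B - 79)/(d + 204)*d = -2*(-79 + B)/(204 + d)*d = -2*d*(-79 + B)/(204 + d))
h(P, T) = 11*I*√2/2 (h(P, T) = √((¼ - ⅛*6) - 60) = √((¼ - ¾) - 60) = √(-½ - 60) = √(-121/2) = 11*I*√2/2)
O(39, -115) + h(136, -151) = 2*39*(79 - 1*(-115))/(204 + 39) + 11*I*√2/2 = 2*39*(79 + 115)/243 + 11*I*√2/2 = 2*39*(1/243)*194 + 11*I*√2/2 = 5044/81 + 11*I*√2/2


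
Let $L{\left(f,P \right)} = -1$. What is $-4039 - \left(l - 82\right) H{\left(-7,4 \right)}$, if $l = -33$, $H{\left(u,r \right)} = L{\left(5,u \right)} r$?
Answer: $-4499$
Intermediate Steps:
$H{\left(u,r \right)} = - r$
$-4039 - \left(l - 82\right) H{\left(-7,4 \right)} = -4039 - \left(-33 - 82\right) \left(\left(-1\right) 4\right) = -4039 - \left(-115\right) \left(-4\right) = -4039 - 460 = -4499$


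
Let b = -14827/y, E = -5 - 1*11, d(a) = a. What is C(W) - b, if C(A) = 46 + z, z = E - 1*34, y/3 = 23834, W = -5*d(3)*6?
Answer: -271181/71502 ≈ -3.7926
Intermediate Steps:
E = -16 (E = -5 - 11 = -16)
W = -90 (W = -5*3*6 = -15*6 = -90)
y = 71502 (y = 3*23834 = 71502)
z = -50 (z = -16 - 1*34 = -16 - 34 = -50)
b = -14827/71502 ≈ -0.20736
C(A) = -4 (C(A) = 46 - 50 = -4)
C(W) - b = -4 - 1*(-14827/71502) = -4 + 14827/71502 = -271181/71502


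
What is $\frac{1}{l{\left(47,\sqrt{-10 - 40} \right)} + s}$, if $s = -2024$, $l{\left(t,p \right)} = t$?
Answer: $- \frac{1}{1977} \approx -0.00050582$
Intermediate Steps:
$\frac{1}{l{\left(47,\sqrt{-10 - 40} \right)} + s} = \frac{1}{47 - 2024} = \frac{1}{-1977} = - \frac{1}{1977}$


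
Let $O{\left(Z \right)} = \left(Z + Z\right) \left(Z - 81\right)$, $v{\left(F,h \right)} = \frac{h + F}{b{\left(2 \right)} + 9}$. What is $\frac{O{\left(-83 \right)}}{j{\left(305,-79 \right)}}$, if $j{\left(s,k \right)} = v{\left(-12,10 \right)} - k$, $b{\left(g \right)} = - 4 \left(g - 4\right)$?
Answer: $\frac{462808}{1341} \approx 345.12$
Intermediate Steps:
$b{\left(g \right)} = 16 - 4 g$ ($b{\left(g \right)} = - 4 \left(-4 + g\right) = 16 - 4 g$)
$v{\left(F,h \right)} = \frac{F}{17} + \frac{h}{17}$ ($v{\left(F,h \right)} = \frac{h + F}{\left(16 - 8\right) + 9} = \frac{F + h}{\left(16 - 8\right) + 9} = \frac{F + h}{8 + 9} = \frac{F + h}{17} = \left(F + h\right) \frac{1}{17} = \frac{F}{17} + \frac{h}{17}$)
$O{\left(Z \right)} = 2 Z \left(-81 + Z\right)$
$j{\left(s,k \right)} = - \frac{2}{17} - k$ ($j{\left(s,k \right)} = \left(\frac{1}{17} \left(-12\right) + \frac{1}{17} \cdot 10\right) - k = \left(- \frac{12}{17} + \frac{10}{17}\right) - k = - \frac{2}{17} - k$)
$\frac{O{\left(-83 \right)}}{j{\left(305,-79 \right)}} = \frac{2 \left(-83\right) \left(-81 - 83\right)}{- \frac{2}{17} - -79} = \frac{2 \left(-83\right) \left(-164\right)}{- \frac{2}{17} + 79} = \frac{27224}{\frac{1341}{17}} = 27224 \cdot \frac{17}{1341} = \frac{462808}{1341}$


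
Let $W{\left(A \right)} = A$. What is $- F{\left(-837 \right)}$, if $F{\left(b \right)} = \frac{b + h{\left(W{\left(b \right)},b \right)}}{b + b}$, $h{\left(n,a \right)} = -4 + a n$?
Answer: $\frac{349864}{837} \approx 418.0$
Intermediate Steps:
$F{\left(b \right)} = \frac{-4 + b + b^{2}}{2 b}$ ($F{\left(b \right)} = \frac{b + \left(-4 + b b\right)}{b + b} = \frac{b + \left(-4 + b^{2}\right)}{2 b} = \left(-4 + b + b^{2}\right) \frac{1}{2 b} = \frac{-4 + b + b^{2}}{2 b}$)
$- F{\left(-837 \right)} = - \frac{-4 - 837 + \left(-837\right)^{2}}{2 \left(-837\right)} = - \frac{\left(-1\right) \left(-4 - 837 + 700569\right)}{2 \cdot 837} = - \frac{\left(-1\right) 699728}{2 \cdot 837} = \left(-1\right) \left(- \frac{349864}{837}\right) = \frac{349864}{837}$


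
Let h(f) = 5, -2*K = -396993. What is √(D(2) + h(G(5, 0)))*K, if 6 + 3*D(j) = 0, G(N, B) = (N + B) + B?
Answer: 396993*√3/2 ≈ 3.4381e+5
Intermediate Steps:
G(N, B) = N + 2*B (G(N, B) = (B + N) + B = N + 2*B)
D(j) = -2 (D(j) = -2 + (⅓)*0 = -2 + 0 = -2)
K = 396993/2 (K = -½*(-396993) = 396993/2 ≈ 1.9850e+5)
√(D(2) + h(G(5, 0)))*K = √(-2 + 5)*(396993/2) = √3*(396993/2) = 396993*√3/2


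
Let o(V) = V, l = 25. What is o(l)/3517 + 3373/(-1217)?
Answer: -11832416/4280189 ≈ -2.7645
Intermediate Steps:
o(l)/3517 + 3373/(-1217) = 25/3517 + 3373/(-1217) = 25*(1/3517) + 3373*(-1/1217) = 25/3517 - 3373/1217 = -11832416/4280189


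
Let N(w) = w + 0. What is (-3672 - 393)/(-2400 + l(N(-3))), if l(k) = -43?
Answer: 4065/2443 ≈ 1.6639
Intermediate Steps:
N(w) = w
(-3672 - 393)/(-2400 + l(N(-3))) = (-3672 - 393)/(-2400 - 43) = -4065/(-2443) = -4065*(-1/2443) = 4065/2443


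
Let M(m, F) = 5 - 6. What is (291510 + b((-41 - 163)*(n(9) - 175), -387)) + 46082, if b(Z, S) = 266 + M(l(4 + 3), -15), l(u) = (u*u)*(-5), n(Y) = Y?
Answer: 337857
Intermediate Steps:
l(u) = -5*u² (l(u) = u²*(-5) = -5*u²)
M(m, F) = -1
b(Z, S) = 265 (b(Z, S) = 266 - 1 = 265)
(291510 + b((-41 - 163)*(n(9) - 175), -387)) + 46082 = (291510 + 265) + 46082 = 291775 + 46082 = 337857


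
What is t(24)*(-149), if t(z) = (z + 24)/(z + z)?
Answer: -149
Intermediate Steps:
t(z) = (24 + z)/(2*z) (t(z) = (24 + z)/((2*z)) = (24 + z)*(1/(2*z)) = (24 + z)/(2*z))
t(24)*(-149) = ((1/2)*(24 + 24)/24)*(-149) = ((1/2)*(1/24)*48)*(-149) = 1*(-149) = -149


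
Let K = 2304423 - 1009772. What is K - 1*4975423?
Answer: -3680772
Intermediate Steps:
K = 1294651
K - 1*4975423 = 1294651 - 1*4975423 = 1294651 - 4975423 = -3680772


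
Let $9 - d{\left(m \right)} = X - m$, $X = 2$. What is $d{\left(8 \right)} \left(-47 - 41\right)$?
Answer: $-1320$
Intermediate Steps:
$d{\left(m \right)} = 7 + m$ ($d{\left(m \right)} = 9 - \left(2 - m\right) = 9 + \left(-2 + m\right) = 7 + m$)
$d{\left(8 \right)} \left(-47 - 41\right) = \left(7 + 8\right) \left(-47 - 41\right) = 15 \left(-88\right) = -1320$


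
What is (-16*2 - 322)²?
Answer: 125316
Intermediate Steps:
(-16*2 - 322)² = (-32 - 322)² = (-354)² = 125316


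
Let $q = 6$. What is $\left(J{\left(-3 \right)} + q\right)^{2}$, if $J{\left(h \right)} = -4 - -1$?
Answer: $9$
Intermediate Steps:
$J{\left(h \right)} = -3$ ($J{\left(h \right)} = -4 + 1 = -3$)
$\left(J{\left(-3 \right)} + q\right)^{2} = \left(-3 + 6\right)^{2} = 3^{2} = 9$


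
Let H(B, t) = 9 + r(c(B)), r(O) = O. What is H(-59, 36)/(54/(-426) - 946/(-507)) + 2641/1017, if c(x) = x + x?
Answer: -3825040918/63667251 ≈ -60.079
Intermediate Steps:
c(x) = 2*x
H(B, t) = 9 + 2*B
H(-59, 36)/(54/(-426) - 946/(-507)) + 2641/1017 = (9 + 2*(-59))/(54/(-426) - 946/(-507)) + 2641/1017 = (9 - 118)/(54*(-1/426) - 946*(-1/507)) + 2641*(1/1017) = -109/(-9/71 + 946/507) + 2641/1017 = -109/62603/35997 + 2641/1017 = -109*35997/62603 + 2641/1017 = -3923673/62603 + 2641/1017 = -3825040918/63667251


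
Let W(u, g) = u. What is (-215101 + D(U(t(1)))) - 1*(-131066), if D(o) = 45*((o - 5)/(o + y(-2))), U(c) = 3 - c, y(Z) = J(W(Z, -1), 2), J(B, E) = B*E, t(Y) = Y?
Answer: -167935/2 ≈ -83968.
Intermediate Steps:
y(Z) = 2*Z (y(Z) = Z*2 = 2*Z)
D(o) = 45*(-5 + o)/(-4 + o) (D(o) = 45*((o - 5)/(o + 2*(-2))) = 45*((-5 + o)/(o - 4)) = 45*((-5 + o)/(-4 + o)) = 45*(-5 + o)/(-4 + o))
(-215101 + D(U(t(1)))) - 1*(-131066) = (-215101 + 45*(-5 + (3 - 1*1))/(-4 + (3 - 1*1))) - 1*(-131066) = (-215101 + 45*(-5 + (3 - 1))/(-4 + (3 - 1))) + 131066 = (-215101 + 45*(-5 + 2)/(-4 + 2)) + 131066 = (-215101 + 45*(-3)/(-2)) + 131066 = (-215101 + 45*(-½)*(-3)) + 131066 = (-215101 + 135/2) + 131066 = -430067/2 + 131066 = -167935/2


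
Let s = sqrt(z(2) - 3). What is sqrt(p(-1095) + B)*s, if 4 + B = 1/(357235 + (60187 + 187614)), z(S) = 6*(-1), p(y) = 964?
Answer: 3*I*sqrt(243369681059)/15922 ≈ 92.952*I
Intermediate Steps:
z(S) = -6
B = -2420143/605036 (B = -4 + 1/(357235 + (60187 + 187614)) = -4 + 1/(357235 + 247801) = -4 + 1/605036 = -2420143/605036 ≈ -4.0000)
s = 3*I (s = sqrt(-6 - 3) = sqrt(-9) = 3*I ≈ 3.0*I)
sqrt(p(-1095) + B)*s = sqrt(964 - 2420143/605036)*(3*I) = sqrt(580834561/605036)*(3*I) = (sqrt(243369681059)/15922)*(3*I) = 3*I*sqrt(243369681059)/15922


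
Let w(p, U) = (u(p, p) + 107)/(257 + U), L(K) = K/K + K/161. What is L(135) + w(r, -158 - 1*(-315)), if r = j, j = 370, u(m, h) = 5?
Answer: 3056/1449 ≈ 2.1090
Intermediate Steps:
r = 370
L(K) = 1 + K/161 (L(K) = 1 + K*(1/161) = 1 + K/161)
w(p, U) = 112/(257 + U) (w(p, U) = (5 + 107)/(257 + U) = 112/(257 + U))
L(135) + w(r, -158 - 1*(-315)) = (1 + (1/161)*135) + 112/(257 + (-158 - 1*(-315))) = (1 + 135/161) + 112/(257 + (-158 + 315)) = 296/161 + 112/(257 + 157) = 296/161 + 112/414 = 296/161 + 112*(1/414) = 296/161 + 56/207 = 3056/1449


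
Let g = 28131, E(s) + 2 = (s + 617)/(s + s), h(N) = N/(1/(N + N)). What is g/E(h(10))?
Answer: 11252400/17 ≈ 6.6191e+5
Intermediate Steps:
h(N) = 2*N² (h(N) = N/(1/(2*N)) = N/((1/(2*N))) = N*(2*N) = 2*N²)
E(s) = -2 + (617 + s)/(2*s) (E(s) = -2 + (s + 617)/(s + s) = -2 + (617 + s)/((2*s)) = -2 + (617 + s)*(1/(2*s)) = -2 + (617 + s)/(2*s))
g/E(h(10)) = 28131/(((617 - 6*10²)/(2*((2*10²))))) = 28131/(((617 - 6*100)/(2*((2*100))))) = 28131/(((½)*(617 - 3*200)/200)) = 28131/(((½)*(1/200)*(617 - 600))) = 28131/(((½)*(1/200)*17)) = 28131/(17/400) = 28131*(400/17) = 11252400/17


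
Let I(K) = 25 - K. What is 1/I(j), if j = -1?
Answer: 1/26 ≈ 0.038462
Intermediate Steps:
1/I(j) = 1/(25 - 1*(-1)) = 1/(25 + 1) = 1/26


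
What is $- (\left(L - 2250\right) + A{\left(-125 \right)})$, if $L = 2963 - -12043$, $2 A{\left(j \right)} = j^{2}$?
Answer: $- \frac{41137}{2} \approx -20569.0$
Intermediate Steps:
$A{\left(j \right)} = \frac{j^{2}}{2}$
$L = 15006$ ($L = 2963 + 12043 = 15006$)
$- (\left(L - 2250\right) + A{\left(-125 \right)}) = - (\left(15006 - 2250\right) + \frac{\left(-125\right)^{2}}{2}) = - (12756 + \frac{1}{2} \cdot 15625) = - (12756 + \frac{15625}{2}) = \left(-1\right) \frac{41137}{2} = - \frac{41137}{2}$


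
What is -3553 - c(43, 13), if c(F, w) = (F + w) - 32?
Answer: -3577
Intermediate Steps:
c(F, w) = -32 + F + w
-3553 - c(43, 13) = -3553 - (-32 + 43 + 13) = -3553 - 1*24 = -3553 - 24 = -3577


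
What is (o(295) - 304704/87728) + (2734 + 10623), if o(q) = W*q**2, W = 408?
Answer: 194753711987/5483 ≈ 3.5520e+7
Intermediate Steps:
o(q) = 408*q**2
(o(295) - 304704/87728) + (2734 + 10623) = (408*295**2 - 304704/87728) + (2734 + 10623) = (408*87025 - 304704*1/87728) + 13357 = (35506200 - 19044/5483) + 13357 = 194680475556/5483 + 13357 = 194753711987/5483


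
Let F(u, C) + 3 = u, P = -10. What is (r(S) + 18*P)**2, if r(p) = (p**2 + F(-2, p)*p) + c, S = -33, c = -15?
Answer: 1121481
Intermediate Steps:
F(u, C) = -3 + u
r(p) = -15 + p**2 - 5*p (r(p) = (p**2 + (-3 - 2)*p) - 15 = (p**2 - 5*p) - 15 = -15 + p**2 - 5*p)
(r(S) + 18*P)**2 = ((-15 + (-33)**2 - 5*(-33)) + 18*(-10))**2 = ((-15 + 1089 + 165) - 180)**2 = (1239 - 180)**2 = 1059**2 = 1121481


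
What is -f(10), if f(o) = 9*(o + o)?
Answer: -180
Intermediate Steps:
f(o) = 18*o (f(o) = 9*(2*o) = 18*o)
-f(10) = -18*10 = -1*180 = -180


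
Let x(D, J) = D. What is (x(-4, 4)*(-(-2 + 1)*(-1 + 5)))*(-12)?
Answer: 192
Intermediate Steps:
(x(-4, 4)*(-(-2 + 1)*(-1 + 5)))*(-12) = -(-4)*(-2 + 1)*(-1 + 5)*(-12) = -(-4)*(-1*4)*(-12) = -(-4)*(-4)*(-12) = -4*4*(-12) = -16*(-12) = 192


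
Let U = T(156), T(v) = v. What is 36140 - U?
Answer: 35984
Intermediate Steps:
U = 156
36140 - U = 36140 - 1*156 = 36140 - 156 = 35984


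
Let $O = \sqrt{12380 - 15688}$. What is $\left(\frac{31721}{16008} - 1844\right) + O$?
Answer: $- \frac{29487031}{16008} + 2 i \sqrt{827} \approx -1842.0 + 57.515 i$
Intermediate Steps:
$O = 2 i \sqrt{827}$ ($O = \sqrt{-3308} = 2 i \sqrt{827} \approx 57.515 i$)
$\left(\frac{31721}{16008} - 1844\right) + O = \left(\frac{31721}{16008} - 1844\right) + 2 i \sqrt{827} = - \frac{29487031}{16008} + 2 i \sqrt{827}$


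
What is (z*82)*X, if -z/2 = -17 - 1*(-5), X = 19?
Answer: 37392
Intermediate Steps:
z = 24 (z = -2*(-17 - 1*(-5)) = -2*(-17 + 5) = -2*(-12) = 24)
(z*82)*X = (24*82)*19 = 1968*19 = 37392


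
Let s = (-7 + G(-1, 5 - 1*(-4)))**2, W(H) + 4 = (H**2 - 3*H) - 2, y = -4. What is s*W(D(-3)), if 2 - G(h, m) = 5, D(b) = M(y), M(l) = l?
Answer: 2200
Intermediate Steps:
D(b) = -4
G(h, m) = -3 (G(h, m) = 2 - 1*5 = 2 - 5 = -3)
W(H) = -6 + H**2 - 3*H (W(H) = -4 + ((H**2 - 3*H) - 2) = -4 + (-2 + H**2 - 3*H) = -6 + H**2 - 3*H)
s = 100 (s = (-7 - 3)**2 = (-10)**2 = 100)
s*W(D(-3)) = 100*(-6 + (-4)**2 - 3*(-4)) = 100*(-6 + 16 + 12) = 100*22 = 2200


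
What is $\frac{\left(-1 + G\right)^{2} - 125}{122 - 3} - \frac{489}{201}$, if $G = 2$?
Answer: $- \frac{27705}{7973} \approx -3.4749$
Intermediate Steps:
$\frac{\left(-1 + G\right)^{2} - 125}{122 - 3} - \frac{489}{201} = \frac{\left(-1 + 2\right)^{2} - 125}{122 - 3} - \frac{489}{201} = \frac{1^{2} - 125}{119} - \frac{163}{67} = \left(1 - 125\right) \frac{1}{119} - \frac{163}{67} = \left(-124\right) \frac{1}{119} - \frac{163}{67} = - \frac{124}{119} - \frac{163}{67} = - \frac{27705}{7973}$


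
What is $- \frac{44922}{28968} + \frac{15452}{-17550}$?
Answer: $- \frac{102999553}{42365700} \approx -2.4312$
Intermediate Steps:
$- \frac{44922}{28968} + \frac{15452}{-17550} = \left(-44922\right) \frac{1}{28968} + 15452 \left(- \frac{1}{17550}\right) = - \frac{7487}{4828} - \frac{7726}{8775} = - \frac{102999553}{42365700}$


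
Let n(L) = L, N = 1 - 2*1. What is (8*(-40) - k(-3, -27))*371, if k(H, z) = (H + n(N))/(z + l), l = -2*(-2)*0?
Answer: -3206924/27 ≈ -1.1878e+5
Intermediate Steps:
N = -1 (N = 1 - 2 = -1)
l = 0 (l = 4*0 = 0)
k(H, z) = (-1 + H)/z (k(H, z) = (H - 1)/(z + 0) = (-1 + H)/z)
(8*(-40) - k(-3, -27))*371 = (8*(-40) - (-1 - 3)/(-27))*371 = (-320 - (-1)*(-4)/27)*371 = (-320 - 1*4/27)*371 = (-320 - 4/27)*371 = -8644/27*371 = -3206924/27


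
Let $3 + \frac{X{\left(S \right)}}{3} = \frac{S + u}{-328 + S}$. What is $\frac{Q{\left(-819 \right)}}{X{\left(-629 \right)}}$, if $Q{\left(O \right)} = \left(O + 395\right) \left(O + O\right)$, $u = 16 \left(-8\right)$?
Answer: $- \frac{15824952}{151} \approx -1.048 \cdot 10^{5}$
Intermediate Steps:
$u = -128$
$X{\left(S \right)} = -9 + \frac{3 \left(-128 + S\right)}{-328 + S}$ ($X{\left(S \right)} = -9 + 3 \frac{S - 128}{-328 + S} = -9 + 3 \frac{-128 + S}{-328 + S} = -9 + \frac{3 \left(-128 + S\right)}{-328 + S}$)
$Q{\left(O \right)} = 2 O \left(395 + O\right)$ ($Q{\left(O \right)} = \left(395 + O\right) 2 O = 2 O \left(395 + O\right)$)
$\frac{Q{\left(-819 \right)}}{X{\left(-629 \right)}} = \frac{2 \left(-819\right) \left(395 - 819\right)}{6 \frac{1}{-328 - 629} \left(428 - -629\right)} = \frac{2 \left(-819\right) \left(-424\right)}{6 \frac{1}{-957} \left(428 + 629\right)} = \frac{694512}{6 \left(- \frac{1}{957}\right) 1057} = \frac{694512}{- \frac{2114}{319}} = 694512 \left(- \frac{319}{2114}\right) = - \frac{15824952}{151}$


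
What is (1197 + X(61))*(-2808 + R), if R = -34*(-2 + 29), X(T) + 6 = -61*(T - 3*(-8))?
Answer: 14881644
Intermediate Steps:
X(T) = -1470 - 61*T (X(T) = -6 - 61*(T - 3*(-8)) = -6 - 61*(T + 24) = -6 - 61*(24 + T) = -6 + (-1464 - 61*T) = -1470 - 61*T)
R = -918 (R = -34*27 = -918)
(1197 + X(61))*(-2808 + R) = (1197 + (-1470 - 61*61))*(-2808 - 918) = (1197 + (-1470 - 3721))*(-3726) = (1197 - 5191)*(-3726) = -3994*(-3726) = 14881644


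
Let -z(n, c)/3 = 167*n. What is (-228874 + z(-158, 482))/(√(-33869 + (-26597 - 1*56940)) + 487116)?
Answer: -36464529528/118641057431 + 74858*I*√117406/118641057431 ≈ -0.30735 + 0.0002162*I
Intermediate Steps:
z(n, c) = -501*n
(-228874 + z(-158, 482))/(√(-33869 + (-26597 - 1*56940)) + 487116) = (-228874 - 501*(-158))/(√(-33869 + (-26597 - 1*56940)) + 487116) = (-228874 + 79158)/(√(-33869 + (-26597 - 56940)) + 487116) = -149716/(√(-33869 - 83537) + 487116) = -149716/(√(-117406) + 487116) = -149716/(I*√117406 + 487116) = -149716/(487116 + I*√117406)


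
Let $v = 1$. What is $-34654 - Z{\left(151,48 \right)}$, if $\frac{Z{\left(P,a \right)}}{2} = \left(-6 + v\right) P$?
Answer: $-33144$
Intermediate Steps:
$Z{\left(P,a \right)} = - 10 P$ ($Z{\left(P,a \right)} = 2 \left(-6 + 1\right) P = 2 \left(- 5 P\right) = - 10 P$)
$-34654 - Z{\left(151,48 \right)} = -34654 - \left(-10\right) 151 = -34654 - -1510 = -34654 + 1510 = -33144$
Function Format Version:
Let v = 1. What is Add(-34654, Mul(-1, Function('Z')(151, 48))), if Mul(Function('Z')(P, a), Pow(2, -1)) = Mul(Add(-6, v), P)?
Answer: -33144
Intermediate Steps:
Function('Z')(P, a) = Mul(-10, P) (Function('Z')(P, a) = Mul(2, Mul(Add(-6, 1), P)) = Mul(2, Mul(-5, P)) = Mul(-10, P))
Add(-34654, Mul(-1, Function('Z')(151, 48))) = Add(-34654, Mul(-1, Mul(-10, 151))) = Add(-34654, Mul(-1, -1510)) = Add(-34654, 1510) = -33144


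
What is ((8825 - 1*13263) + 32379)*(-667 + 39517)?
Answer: 1085507850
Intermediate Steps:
((8825 - 1*13263) + 32379)*(-667 + 39517) = ((8825 - 13263) + 32379)*38850 = (-4438 + 32379)*38850 = 27941*38850 = 1085507850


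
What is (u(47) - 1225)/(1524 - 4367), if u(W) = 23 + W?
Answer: 1155/2843 ≈ 0.40626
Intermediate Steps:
(u(47) - 1225)/(1524 - 4367) = ((23 + 47) - 1225)/(1524 - 4367) = (70 - 1225)/(-2843) = -1155*(-1/2843) = 1155/2843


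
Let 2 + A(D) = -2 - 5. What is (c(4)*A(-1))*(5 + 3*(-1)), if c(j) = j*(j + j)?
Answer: -576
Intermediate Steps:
c(j) = 2*j² (c(j) = j*(2*j) = 2*j²)
A(D) = -9 (A(D) = -2 + (-2 - 5) = -2 - 7 = -9)
(c(4)*A(-1))*(5 + 3*(-1)) = ((2*4²)*(-9))*(5 + 3*(-1)) = ((2*16)*(-9))*(5 - 3) = (32*(-9))*2 = -288*2 = -576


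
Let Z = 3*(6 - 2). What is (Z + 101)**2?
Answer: 12769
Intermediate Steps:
Z = 12 (Z = 3*4 = 12)
(Z + 101)**2 = (12 + 101)**2 = 113**2 = 12769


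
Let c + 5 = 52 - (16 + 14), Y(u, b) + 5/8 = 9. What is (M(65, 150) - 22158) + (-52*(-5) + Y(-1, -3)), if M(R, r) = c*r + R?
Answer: -154197/8 ≈ -19275.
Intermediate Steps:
Y(u, b) = 67/8 (Y(u, b) = -5/8 + 9 = 67/8)
c = 17 (c = -5 + (52 - (16 + 14)) = -5 + (52 - 1*30) = -5 + (52 - 30) = -5 + 22 = 17)
M(R, r) = R + 17*r (M(R, r) = 17*r + R = R + 17*r)
(M(65, 150) - 22158) + (-52*(-5) + Y(-1, -3)) = ((65 + 17*150) - 22158) + (-52*(-5) + 67/8) = ((65 + 2550) - 22158) + (260 + 67/8) = (2615 - 22158) + 2147/8 = -19543 + 2147/8 = -154197/8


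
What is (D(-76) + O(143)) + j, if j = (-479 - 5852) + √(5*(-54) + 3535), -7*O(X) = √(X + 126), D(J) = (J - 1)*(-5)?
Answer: -5946 + √3265 - √269/7 ≈ -5891.2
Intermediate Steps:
D(J) = 5 - 5*J (D(J) = (-1 + J)*(-5) = 5 - 5*J)
O(X) = -√(126 + X)/7 (O(X) = -√(X + 126)/7 = -√(126 + X)/7)
j = -6331 + √3265 (j = -6331 + √(-270 + 3535) = -6331 + √3265 ≈ -6273.9)
(D(-76) + O(143)) + j = ((5 - 5*(-76)) - √(126 + 143)/7) + (-6331 + √3265) = ((5 + 380) - √269/7) + (-6331 + √3265) = (385 - √269/7) + (-6331 + √3265) = -5946 + √3265 - √269/7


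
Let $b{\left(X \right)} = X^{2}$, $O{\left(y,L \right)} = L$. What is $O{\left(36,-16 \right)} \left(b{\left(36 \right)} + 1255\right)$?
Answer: $-40816$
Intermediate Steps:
$O{\left(36,-16 \right)} \left(b{\left(36 \right)} + 1255\right) = - 16 \left(36^{2} + 1255\right) = - 16 \left(1296 + 1255\right) = \left(-16\right) 2551 = -40816$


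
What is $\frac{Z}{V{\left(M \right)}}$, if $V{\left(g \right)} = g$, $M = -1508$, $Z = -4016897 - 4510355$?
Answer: $\frac{2131813}{377} \approx 5654.7$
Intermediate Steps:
$Z = -8527252$ ($Z = -4016897 - 4510355 = -8527252$)
$\frac{Z}{V{\left(M \right)}} = - \frac{8527252}{-1508} = \left(-8527252\right) \left(- \frac{1}{1508}\right) = \frac{2131813}{377}$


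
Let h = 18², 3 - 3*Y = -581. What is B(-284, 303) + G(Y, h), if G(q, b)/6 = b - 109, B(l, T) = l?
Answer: 1006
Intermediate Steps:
Y = 584/3 (Y = 1 - ⅓*(-581) = 1 + 581/3 = 584/3 ≈ 194.67)
h = 324
G(q, b) = -654 + 6*b (G(q, b) = 6*(b - 109) = 6*(-109 + b) = -654 + 6*b)
B(-284, 303) + G(Y, h) = -284 + (-654 + 6*324) = -284 + (-654 + 1944) = -284 + 1290 = 1006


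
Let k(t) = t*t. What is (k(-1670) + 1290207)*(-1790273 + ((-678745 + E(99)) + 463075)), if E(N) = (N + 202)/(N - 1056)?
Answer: -7830611746997464/957 ≈ -8.1825e+12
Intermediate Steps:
k(t) = t²
E(N) = (202 + N)/(-1056 + N)
(k(-1670) + 1290207)*(-1790273 + ((-678745 + E(99)) + 463075)) = ((-1670)² + 1290207)*(-1790273 + ((-678745 + (202 + 99)/(-1056 + 99)) + 463075)) = (2788900 + 1290207)*(-1790273 + ((-678745 + 301/(-957)) + 463075)) = 4079107*(-1790273 + ((-678745 - 1/957*301) + 463075)) = 4079107*(-1790273 + ((-678745 - 301/957) + 463075)) = 4079107*(-1790273 + (-649559266/957 + 463075)) = 4079107*(-1790273 - 206396491/957) = 4079107*(-1919687752/957) = -7830611746997464/957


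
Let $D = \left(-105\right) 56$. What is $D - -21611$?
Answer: $15731$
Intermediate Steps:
$D = -5880$
$D - -21611 = -5880 - -21611 = -5880 + 21611 = 15731$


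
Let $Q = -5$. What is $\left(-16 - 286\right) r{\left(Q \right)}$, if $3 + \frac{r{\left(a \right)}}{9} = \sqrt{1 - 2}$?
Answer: $8154 - 2718 i \approx 8154.0 - 2718.0 i$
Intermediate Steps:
$r{\left(a \right)} = -27 + 9 i$ ($r{\left(a \right)} = -27 + 9 \sqrt{1 - 2} = -27 + 9 \sqrt{-1} = -27 + 9 i$)
$\left(-16 - 286\right) r{\left(Q \right)} = \left(-16 - 286\right) \left(-27 + 9 i\right) = - 302 \left(-27 + 9 i\right) = 8154 - 2718 i$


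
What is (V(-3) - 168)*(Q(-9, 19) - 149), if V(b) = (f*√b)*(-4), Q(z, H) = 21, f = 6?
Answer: 21504 + 3072*I*√3 ≈ 21504.0 + 5320.9*I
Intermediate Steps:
V(b) = -24*√b (V(b) = (6*√b)*(-4) = -24*√b)
(V(-3) - 168)*(Q(-9, 19) - 149) = (-24*I*√3 - 168)*(21 - 149) = (-24*I*√3 - 168)*(-128) = (-168 - 24*I*√3)*(-128) = 21504 + 3072*I*√3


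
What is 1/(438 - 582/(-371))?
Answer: 371/163080 ≈ 0.0022750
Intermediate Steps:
1/(438 - 582/(-371)) = 1/(438 - 582*(-1/371)) = 1/(438 + 582/371) = 1/(163080/371) = 371/163080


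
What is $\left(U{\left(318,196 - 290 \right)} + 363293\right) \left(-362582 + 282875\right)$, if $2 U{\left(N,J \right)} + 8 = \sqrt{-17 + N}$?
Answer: $-28956676323 - \frac{79707 \sqrt{301}}{2} \approx -2.8957 \cdot 10^{10}$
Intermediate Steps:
$U{\left(N,J \right)} = -4 + \frac{\sqrt{-17 + N}}{2}$
$\left(U{\left(318,196 - 290 \right)} + 363293\right) \left(-362582 + 282875\right) = \left(\left(-4 + \frac{\sqrt{-17 + 318}}{2}\right) + 363293\right) \left(-362582 + 282875\right) = \left(\left(-4 + \frac{\sqrt{301}}{2}\right) + 363293\right) \left(-79707\right) = \left(363289 + \frac{\sqrt{301}}{2}\right) \left(-79707\right) = -28956676323 - \frac{79707 \sqrt{301}}{2}$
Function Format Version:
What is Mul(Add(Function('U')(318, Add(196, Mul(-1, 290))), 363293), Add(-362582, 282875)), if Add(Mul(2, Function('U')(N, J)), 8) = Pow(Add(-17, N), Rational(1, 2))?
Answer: Add(-28956676323, Mul(Rational(-79707, 2), Pow(301, Rational(1, 2)))) ≈ -2.8957e+10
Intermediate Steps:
Function('U')(N, J) = Add(-4, Mul(Rational(1, 2), Pow(Add(-17, N), Rational(1, 2))))
Mul(Add(Function('U')(318, Add(196, Mul(-1, 290))), 363293), Add(-362582, 282875)) = Mul(Add(Add(-4, Mul(Rational(1, 2), Pow(Add(-17, 318), Rational(1, 2)))), 363293), Add(-362582, 282875)) = Mul(Add(Add(-4, Mul(Rational(1, 2), Pow(301, Rational(1, 2)))), 363293), -79707) = Mul(Add(363289, Mul(Rational(1, 2), Pow(301, Rational(1, 2)))), -79707) = Add(-28956676323, Mul(Rational(-79707, 2), Pow(301, Rational(1, 2))))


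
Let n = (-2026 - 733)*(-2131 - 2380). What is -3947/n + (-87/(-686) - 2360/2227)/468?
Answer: -1581535605127/684496703735208 ≈ -0.0023105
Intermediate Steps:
n = 12445849 (n = -2759*(-4511) = 12445849)
-3947/n + (-87/(-686) - 2360/2227)/468 = -3947/12445849 + (-87/(-686) - 2360/2227)/468 = -3947*1/12445849 + (-87*(-1/686) - 2360*1/2227)*(1/468) = -3947/12445849 + (87/686 - 2360/2227)*(1/468) = -3947/12445849 - 1425211/1527722*1/468 = -3947/12445849 - 1425211/714973896 = -1581535605127/684496703735208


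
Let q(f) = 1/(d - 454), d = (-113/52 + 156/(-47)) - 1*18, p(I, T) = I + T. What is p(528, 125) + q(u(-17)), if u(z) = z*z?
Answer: 762042679/1166991 ≈ 653.00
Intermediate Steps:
u(z) = z²
d = -57415/2444 (d = (-113*1/52 + 156*(-1/47)) - 18 = (-113/52 - 156/47) - 18 = -13423/2444 - 18 = -57415/2444 ≈ -23.492)
q(f) = -2444/1166991 (q(f) = 1/(-57415/2444 - 454) = 1/(-1166991/2444) = -2444/1166991)
p(528, 125) + q(u(-17)) = (528 + 125) - 2444/1166991 = 653 - 2444/1166991 = 762042679/1166991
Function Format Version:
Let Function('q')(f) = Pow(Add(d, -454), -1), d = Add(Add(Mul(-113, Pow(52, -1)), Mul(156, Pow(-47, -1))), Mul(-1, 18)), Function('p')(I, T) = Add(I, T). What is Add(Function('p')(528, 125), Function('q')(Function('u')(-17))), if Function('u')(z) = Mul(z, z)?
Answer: Rational(762042679, 1166991) ≈ 653.00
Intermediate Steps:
Function('u')(z) = Pow(z, 2)
d = Rational(-57415, 2444) (d = Add(Add(Mul(-113, Rational(1, 52)), Mul(156, Rational(-1, 47))), -18) = Add(Add(Rational(-113, 52), Rational(-156, 47)), -18) = Add(Rational(-13423, 2444), -18) = Rational(-57415, 2444) ≈ -23.492)
Function('q')(f) = Rational(-2444, 1166991) (Function('q')(f) = Pow(Add(Rational(-57415, 2444), -454), -1) = Pow(Rational(-1166991, 2444), -1) = Rational(-2444, 1166991))
Add(Function('p')(528, 125), Function('q')(Function('u')(-17))) = Add(Add(528, 125), Rational(-2444, 1166991)) = Add(653, Rational(-2444, 1166991)) = Rational(762042679, 1166991)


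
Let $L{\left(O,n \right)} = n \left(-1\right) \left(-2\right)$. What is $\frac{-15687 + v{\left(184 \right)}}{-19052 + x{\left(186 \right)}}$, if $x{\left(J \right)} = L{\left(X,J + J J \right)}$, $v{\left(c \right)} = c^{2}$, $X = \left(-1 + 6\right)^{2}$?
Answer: $\frac{18169}{50512} \approx 0.3597$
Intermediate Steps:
$X = 25$ ($X = 5^{2} = 25$)
$L{\left(O,n \right)} = 2 n$ ($L{\left(O,n \right)} = - n \left(-2\right) = 2 n$)
$x{\left(J \right)} = 2 J + 2 J^{2}$ ($x{\left(J \right)} = 2 \left(J + J J\right) = 2 \left(J + J^{2}\right) = 2 J + 2 J^{2}$)
$\frac{-15687 + v{\left(184 \right)}}{-19052 + x{\left(186 \right)}} = \frac{-15687 + 184^{2}}{-19052 + 2 \cdot 186 \left(1 + 186\right)} = \frac{-15687 + 33856}{-19052 + 2 \cdot 186 \cdot 187} = \frac{18169}{-19052 + 69564} = \frac{18169}{50512}$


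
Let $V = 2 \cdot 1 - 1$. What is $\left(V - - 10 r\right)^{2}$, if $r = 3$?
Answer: $961$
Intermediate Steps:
$V = 1$ ($V = 2 - 1 = 1$)
$\left(V - - 10 r\right)^{2} = \left(1 - \left(-10\right) 3\right)^{2} = \left(1 - -30\right)^{2} = \left(1 + 30\right)^{2} = 31^{2} = 961$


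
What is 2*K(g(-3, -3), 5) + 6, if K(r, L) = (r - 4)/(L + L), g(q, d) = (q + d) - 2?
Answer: 18/5 ≈ 3.6000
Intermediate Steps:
g(q, d) = -2 + d + q (g(q, d) = (d + q) - 2 = -2 + d + q)
K(r, L) = (-4 + r)/(2*L) (K(r, L) = (-4 + r)/((2*L)) = (-4 + r)*(1/(2*L)) = (-4 + r)/(2*L))
2*K(g(-3, -3), 5) + 6 = 2*((½)*(-4 + (-2 - 3 - 3))/5) + 6 = 2*((½)*(⅕)*(-4 - 8)) + 6 = 2*((½)*(⅕)*(-12)) + 6 = 2*(-6/5) + 6 = -12/5 + 6 = 18/5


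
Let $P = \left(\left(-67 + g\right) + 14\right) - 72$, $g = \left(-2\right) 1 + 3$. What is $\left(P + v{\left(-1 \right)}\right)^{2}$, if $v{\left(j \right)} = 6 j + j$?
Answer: $17161$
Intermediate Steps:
$g = 1$ ($g = -2 + 3 = 1$)
$v{\left(j \right)} = 7 j$
$P = -124$ ($P = \left(\left(-67 + 1\right) + 14\right) - 72 = \left(-66 + 14\right) - 72 = -52 - 72 = -124$)
$\left(P + v{\left(-1 \right)}\right)^{2} = \left(-124 + 7 \left(-1\right)\right)^{2} = \left(-124 - 7\right)^{2} = \left(-131\right)^{2} = 17161$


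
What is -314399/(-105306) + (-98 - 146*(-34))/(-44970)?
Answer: 2271017339/789268470 ≈ 2.8774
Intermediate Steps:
-314399/(-105306) + (-98 - 146*(-34))/(-44970) = -314399*(-1/105306) + (-98 + 4964)*(-1/44970) = 314399/105306 + 4866*(-1/44970) = 314399/105306 - 811/7495 = 2271017339/789268470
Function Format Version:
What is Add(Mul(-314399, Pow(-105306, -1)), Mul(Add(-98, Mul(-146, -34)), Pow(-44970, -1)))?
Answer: Rational(2271017339, 789268470) ≈ 2.8774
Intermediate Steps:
Add(Mul(-314399, Pow(-105306, -1)), Mul(Add(-98, Mul(-146, -34)), Pow(-44970, -1))) = Add(Mul(-314399, Rational(-1, 105306)), Mul(Add(-98, 4964), Rational(-1, 44970))) = Add(Rational(314399, 105306), Mul(4866, Rational(-1, 44970))) = Add(Rational(314399, 105306), Rational(-811, 7495)) = Rational(2271017339, 789268470)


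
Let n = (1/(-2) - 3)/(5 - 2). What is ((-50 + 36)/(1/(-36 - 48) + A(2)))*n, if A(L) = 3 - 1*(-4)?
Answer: 1372/587 ≈ 2.3373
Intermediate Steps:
A(L) = 7 (A(L) = 3 + 4 = 7)
n = -7/6 (n = (-½ - 3)/3 = -7/2*⅓ = -7/6 ≈ -1.1667)
((-50 + 36)/(1/(-36 - 48) + A(2)))*n = ((-50 + 36)/(1/(-36 - 48) + 7))*(-7/6) = -14/(1/(-84) + 7)*(-7/6) = -14/(-1/84 + 7)*(-7/6) = -14/587/84*(-7/6) = -14*84/587*(-7/6) = -1176/587*(-7/6) = 1372/587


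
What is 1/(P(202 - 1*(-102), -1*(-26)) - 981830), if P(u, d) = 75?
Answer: -1/981755 ≈ -1.0186e-6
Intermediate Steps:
1/(P(202 - 1*(-102), -1*(-26)) - 981830) = 1/(75 - 981830) = 1/(-981755) = -1/981755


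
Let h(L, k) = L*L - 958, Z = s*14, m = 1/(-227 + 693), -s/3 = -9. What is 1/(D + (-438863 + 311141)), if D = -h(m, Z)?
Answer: -217156/27527563185 ≈ -7.8887e-6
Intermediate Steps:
s = 27 (s = -3*(-9) = 27)
m = 1/466 ≈ 0.0021459
Z = 378 (Z = 27*14 = 378)
h(L, k) = -958 + L**2 (h(L, k) = L**2 - 958 = -958 + L**2)
D = 208035447/217156 (D = -(-958 + (1/466)**2) = -(-958 + 1/217156) = -1*(-208035447/217156) = 208035447/217156 ≈ 958.00)
1/(D + (-438863 + 311141)) = 1/(208035447/217156 + (-438863 + 311141)) = 1/(208035447/217156 - 127722) = 1/(-27527563185/217156) = -217156/27527563185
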